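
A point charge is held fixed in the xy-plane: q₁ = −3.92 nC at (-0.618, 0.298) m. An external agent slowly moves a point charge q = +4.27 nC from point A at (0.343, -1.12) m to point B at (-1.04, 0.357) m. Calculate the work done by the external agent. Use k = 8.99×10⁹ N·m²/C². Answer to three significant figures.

For quasistatic motion the external work equals the change in potential energy: W_ext = qΔV = q(V_B − V_A).
At A: distance to the source charge is 1.71 m; V_A = kq₁/r = -20.6 V.
At B: distance to the source charge is 0.426 m; V_B = kq₁/r = -82.7 V.
ΔV = V_B − V_A = -62.1 V.
W_ext = qΔV = (4.27×10⁻⁹ C)(-62.1 V) = -2.65×10⁻⁷ J.

-2.65×10⁻⁷ J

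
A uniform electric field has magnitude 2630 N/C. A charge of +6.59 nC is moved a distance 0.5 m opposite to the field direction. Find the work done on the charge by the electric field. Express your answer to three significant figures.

-8.67×10⁻⁶ J

The potential change for a displacement 0.5 m opposite to the field direction is ΔV = +Ed = 1320 V.
W_field = −qΔV = -8.67×10⁻⁶ J.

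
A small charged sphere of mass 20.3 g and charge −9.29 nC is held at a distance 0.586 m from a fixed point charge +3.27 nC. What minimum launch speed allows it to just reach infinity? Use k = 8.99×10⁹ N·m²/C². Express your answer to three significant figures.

6.78×10⁻³ m/s

To just escape, total mechanical energy must reach zero at infinity: ½mv²_min + U = 0, so ½mv²_min = −U = |kQq|/r.
|U| = |kQq|/r = (8.99×10⁹ N·m²/C²)(3.27×10⁻⁹)(9.29×10⁻⁹)/(0.586) = 4.66×10⁻⁷ J.
v_min = √(2|U|/m) = √(2·4.66×10⁻⁷/0.0203) = 6.78×10⁻³ m/s.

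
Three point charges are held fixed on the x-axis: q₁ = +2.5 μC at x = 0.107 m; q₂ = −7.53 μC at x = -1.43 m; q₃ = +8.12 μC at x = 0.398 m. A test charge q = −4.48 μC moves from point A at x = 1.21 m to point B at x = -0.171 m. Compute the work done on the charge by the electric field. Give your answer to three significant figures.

The work done by the electric force is W_field = −ΔU = −q(V_B − V_A) = q(V_A − V_B).
At A: distances to the source charges are 1.10 m, 2.64 m, 0.812 m; V_A = Σ kqᵢ/rᵢ = 8.46×10⁴ V.
At B: distances to the source charges are 0.278 m, 1.26 m, 0.569 m; V_B = Σ kqᵢ/rᵢ = 1.55×10⁵ V.
ΔV = V_B − V_A = 7.07×10⁴ V.
W_field = −qΔV = −(-4.48×10⁻⁶ C)(7.07×10⁴ V) = 0.317 J.

0.317 J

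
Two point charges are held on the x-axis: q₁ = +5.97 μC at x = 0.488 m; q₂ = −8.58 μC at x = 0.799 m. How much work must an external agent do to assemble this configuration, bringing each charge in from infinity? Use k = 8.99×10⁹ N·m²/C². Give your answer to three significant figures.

The assembly work is the sum of pairwise potential energies, U = Σ_{i<j} kqᵢqⱼ/rᵢⱼ.
Pair separations: r₁₂ = 0.311 m.
U = (-1.48) = -1.48 J.

-1.48 J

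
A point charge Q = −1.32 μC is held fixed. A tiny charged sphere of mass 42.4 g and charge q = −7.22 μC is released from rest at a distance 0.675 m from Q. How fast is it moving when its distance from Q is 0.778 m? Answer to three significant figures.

Only the electrostatic force acts, so mechanical energy is conserved: ½mv² = U₁ − U₂ = kQq(1/r₁ − 1/r₂).
U₁ − U₂ = (8.99×10⁹ N·m²/C²)(-1.32×10⁻⁶ C)(-7.22×10⁻⁶ C)(1/0.675 − 1/0.778) = 0.0168 J.
v = √(2·0.0168/0.0424) = 0.890 m/s.

0.890 m/s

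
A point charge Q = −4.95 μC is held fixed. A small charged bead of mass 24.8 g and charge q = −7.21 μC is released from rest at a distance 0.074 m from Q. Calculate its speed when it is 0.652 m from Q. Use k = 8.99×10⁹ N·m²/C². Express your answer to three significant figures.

17.6 m/s

Only the electrostatic force acts, so mechanical energy is conserved: ½mv² = U₁ − U₂ = kQq(1/r₁ − 1/r₂).
U₁ − U₂ = (8.99×10⁹ N·m²/C²)(-4.95×10⁻⁶ C)(-7.21×10⁻⁶ C)(1/0.0740 − 1/0.652) = 3.84 J.
v = √(2·3.84/0.0248) = 17.6 m/s.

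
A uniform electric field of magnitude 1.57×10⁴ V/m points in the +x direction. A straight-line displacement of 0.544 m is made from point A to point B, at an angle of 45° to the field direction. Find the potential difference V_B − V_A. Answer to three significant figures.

-6040 V

Only the component of displacement along E changes the potential: ΔV = −E·d·cosθ.
ΔV = −(1.57×10⁴ V/m)(0.544 m)cos45° = -6040 V.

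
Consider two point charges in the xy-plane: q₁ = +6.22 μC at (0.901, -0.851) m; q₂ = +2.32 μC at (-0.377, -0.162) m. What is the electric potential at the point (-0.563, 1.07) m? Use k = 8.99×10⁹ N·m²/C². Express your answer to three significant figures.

3.99×10⁴ V

The total potential is the scalar sum of each charge's contribution, V = Σ kqᵢ/rᵢ.
Distances from the field point to each charge: r₁ = 2.42 m, r₂ = 1.25 m.
V = k[(6.22×10⁻⁶)/(2.42) + (2.32×10⁻⁶)/(1.25)] = 3.99×10⁴ V.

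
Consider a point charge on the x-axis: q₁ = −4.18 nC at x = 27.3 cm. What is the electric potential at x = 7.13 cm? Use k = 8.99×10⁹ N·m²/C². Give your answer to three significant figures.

-186 V

The total potential is the scalar sum of each charge's contribution, V = Σ kqᵢ/rᵢ.
V = k[(-4.18×10⁻⁹)/(0.202)] = -186 V.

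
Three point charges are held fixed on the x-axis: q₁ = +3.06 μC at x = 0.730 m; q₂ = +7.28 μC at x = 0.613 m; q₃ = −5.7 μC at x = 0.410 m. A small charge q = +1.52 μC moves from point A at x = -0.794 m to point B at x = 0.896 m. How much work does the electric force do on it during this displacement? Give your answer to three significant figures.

The work done by the electric force is W_field = −ΔU = −q(V_B − V_A) = q(V_A − V_B).
At A: distances to the source charges are 1.52 m, 1.41 m, 1.20 m; V_A = Σ kqᵢ/rᵢ = 2.20×10⁴ V.
At B: distances to the source charges are 0.166 m, 0.283 m, 0.486 m; V_B = Σ kqᵢ/rᵢ = 2.92×10⁵ V.
ΔV = V_B − V_A = 2.70×10⁵ V.
W_field = −qΔV = −(1.52×10⁻⁶ C)(2.70×10⁵ V) = -0.410 J.

-0.410 J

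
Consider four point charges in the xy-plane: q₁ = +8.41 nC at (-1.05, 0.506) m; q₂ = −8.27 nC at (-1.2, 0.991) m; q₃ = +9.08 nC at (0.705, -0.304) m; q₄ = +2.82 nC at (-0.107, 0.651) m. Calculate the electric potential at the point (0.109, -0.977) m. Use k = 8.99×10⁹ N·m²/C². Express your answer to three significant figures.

115 V

The total potential is the scalar sum of each charge's contribution, V = Σ kqᵢ/rᵢ.
Distances from the field point to each charge: r₁ = 1.88 m, r₂ = 2.36 m, r₃ = 0.899 m, r₄ = 1.64 m.
V = k[(8.41×10⁻⁹)/(1.88) + (-8.27×10⁻⁹)/(2.36) + (9.08×10⁻⁹)/(0.899) + (2.82×10⁻⁹)/(1.64)] = 115 V.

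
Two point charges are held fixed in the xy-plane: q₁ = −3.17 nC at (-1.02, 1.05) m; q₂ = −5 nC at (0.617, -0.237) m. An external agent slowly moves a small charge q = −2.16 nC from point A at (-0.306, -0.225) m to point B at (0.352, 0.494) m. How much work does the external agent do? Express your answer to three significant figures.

1.91×10⁻⁸ J

For quasistatic motion the external work equals the change in potential energy: W_ext = qΔV = q(V_B − V_A).
At A: distances to the source charges are 1.46 m, 0.923 m; V_A = Σ kqᵢ/rᵢ = -68.2 V.
At B: distances to the source charges are 1.48 m, 0.778 m; V_B = Σ kqᵢ/rᵢ = -77.1 V.
ΔV = V_B − V_A = -8.86 V.
W_ext = qΔV = (-2.16×10⁻⁹ C)(-8.86 V) = 1.91×10⁻⁸ J.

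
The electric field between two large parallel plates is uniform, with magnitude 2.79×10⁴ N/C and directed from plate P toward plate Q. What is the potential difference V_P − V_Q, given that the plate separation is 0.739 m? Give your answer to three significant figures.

In a uniform field, potential decreases in the direction of E: ΔV = −E·d for a displacement d parallel to E.
Going from Q to P is a displacement of 0.739 m opposite to the field, so V_P − V_Q = +Ed = 2.06×10⁴ V.

2.06×10⁴ V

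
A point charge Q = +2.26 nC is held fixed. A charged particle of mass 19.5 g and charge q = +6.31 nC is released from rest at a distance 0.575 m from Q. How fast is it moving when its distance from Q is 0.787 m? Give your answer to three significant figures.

2.48×10⁻³ m/s

Only the electrostatic force acts, so mechanical energy is conserved: ½mv² = U₁ − U₂ = kQq(1/r₁ − 1/r₂).
U₁ − U₂ = (8.99×10⁹ N·m²/C²)(2.26×10⁻⁹ C)(6.31×10⁻⁹ C)(1/0.575 − 1/0.787) = 6.01×10⁻⁸ J.
v = √(2·6.01×10⁻⁸/0.0195) = 2.48×10⁻³ m/s.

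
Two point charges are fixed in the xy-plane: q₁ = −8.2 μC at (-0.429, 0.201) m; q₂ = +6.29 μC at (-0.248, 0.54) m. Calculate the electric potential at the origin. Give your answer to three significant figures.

-6.04×10⁴ V

Electric potential is a scalar, so the contributions from each charge add algebraically: V = Σ kqᵢ/rᵢ.
Distances from the field point to each charge: r₁ = 0.474 m, r₂ = 0.594 m.
V = k[(-8.20×10⁻⁶)/(0.474) + (6.29×10⁻⁶)/(0.594)] = -6.04×10⁴ V.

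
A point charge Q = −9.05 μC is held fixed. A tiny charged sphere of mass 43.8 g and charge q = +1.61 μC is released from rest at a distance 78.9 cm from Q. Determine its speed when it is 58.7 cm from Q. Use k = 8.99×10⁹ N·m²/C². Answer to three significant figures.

Only the electrostatic force acts, so mechanical energy is conserved: ½mv² = U₁ − U₂ = kQq(1/r₁ − 1/r₂).
U₁ − U₂ = (8.99×10⁹ N·m²/C²)(-9.05×10⁻⁶ C)(1.61×10⁻⁶ C)(1/0.789 − 1/0.587) = 0.0571 J.
v = √(2·0.0571/0.0438) = 1.62 m/s.

1.62 m/s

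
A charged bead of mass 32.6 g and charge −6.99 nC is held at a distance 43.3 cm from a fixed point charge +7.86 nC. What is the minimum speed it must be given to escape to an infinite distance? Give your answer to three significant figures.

8.37×10⁻³ m/s

To just escape, total mechanical energy must reach zero at infinity: ½mv²_min + U = 0, so ½mv²_min = −U = |kQq|/r.
|U| = |kQq|/r = (8.99×10⁹ N·m²/C²)(7.86×10⁻⁹)(6.99×10⁻⁹)/(0.433) = 1.14×10⁻⁶ J.
v_min = √(2|U|/m) = √(2·1.14×10⁻⁶/0.0326) = 8.37×10⁻³ m/s.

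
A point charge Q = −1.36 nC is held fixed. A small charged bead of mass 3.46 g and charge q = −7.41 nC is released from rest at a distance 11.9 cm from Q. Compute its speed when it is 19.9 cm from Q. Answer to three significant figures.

Only the electrostatic force acts, so mechanical energy is conserved: ½mv² = U₁ − U₂ = kQq(1/r₁ − 1/r₂).
U₁ − U₂ = (8.99×10⁹ N·m²/C²)(-1.36×10⁻⁹ C)(-7.41×10⁻⁹ C)(1/0.119 − 1/0.199) = 3.06×10⁻⁷ J.
v = √(2·3.06×10⁻⁷/3.46×10⁻³) = 0.0133 m/s.

0.0133 m/s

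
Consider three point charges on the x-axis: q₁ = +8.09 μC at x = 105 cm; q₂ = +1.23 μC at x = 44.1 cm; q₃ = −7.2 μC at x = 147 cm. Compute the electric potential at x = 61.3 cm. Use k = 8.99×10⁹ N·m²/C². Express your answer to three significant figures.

The total potential is the scalar sum of each charge's contribution, V = Σ kqᵢ/rᵢ.
Distances from the field point to each charge: r₁ = 0.437 m, r₂ = 0.172 m, r₃ = 0.857 m.
V = k[(8.09×10⁻⁶)/(0.437) + (1.23×10⁻⁶)/(0.172) + (-7.20×10⁻⁶)/(0.857)] = 1.55×10⁵ V.

1.55×10⁵ V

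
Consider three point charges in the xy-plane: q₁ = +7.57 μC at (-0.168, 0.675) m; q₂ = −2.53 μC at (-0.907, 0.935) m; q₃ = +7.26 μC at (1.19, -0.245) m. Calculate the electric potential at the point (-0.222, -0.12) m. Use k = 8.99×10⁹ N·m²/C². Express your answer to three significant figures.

1.13×10⁵ V

Electric potential is a scalar, so the contributions from each charge add algebraically: V = Σ kqᵢ/rᵢ.
Distances from the field point to each charge: r₁ = 0.797 m, r₂ = 1.26 m, r₃ = 1.42 m.
V = k[(7.57×10⁻⁶)/(0.797) + (-2.53×10⁻⁶)/(1.26) + (7.26×10⁻⁶)/(1.42)] = 1.13×10⁵ V.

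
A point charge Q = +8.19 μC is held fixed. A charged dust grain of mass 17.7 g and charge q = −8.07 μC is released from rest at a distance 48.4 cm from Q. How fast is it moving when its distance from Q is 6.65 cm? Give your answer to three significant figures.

29.5 m/s

Only the electrostatic force acts, so mechanical energy is conserved: ½mv² = U₁ − U₂ = kQq(1/r₁ − 1/r₂).
U₁ − U₂ = (8.99×10⁹ N·m²/C²)(8.19×10⁻⁶ C)(-8.07×10⁻⁶ C)(1/0.484 − 1/0.0665) = 7.71 J.
v = √(2·7.71/0.0177) = 29.5 m/s.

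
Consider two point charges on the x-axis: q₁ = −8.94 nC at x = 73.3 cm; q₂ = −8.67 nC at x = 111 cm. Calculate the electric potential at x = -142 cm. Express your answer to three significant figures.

-68.1 V

The total potential is the scalar sum of each charge's contribution, V = Σ kqᵢ/rᵢ.
Distances from the field point to each charge: r₁ = 2.15 m, r₂ = 2.53 m.
V = k[(-8.94×10⁻⁹)/(2.15) + (-8.67×10⁻⁹)/(2.53)] = -68.1 V.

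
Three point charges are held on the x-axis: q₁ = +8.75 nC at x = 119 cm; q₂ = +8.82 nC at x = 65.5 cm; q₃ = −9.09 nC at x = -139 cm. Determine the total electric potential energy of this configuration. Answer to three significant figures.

The assembly work is the sum of pairwise potential energies, U = Σ_{i<j} kqᵢqⱼ/rᵢⱼ.
Pair separations: r₁₂ = 0.535 m, r₁₃ = 2.58 m, r₂₃ = 2.04 m.
U = (1.30×10⁻⁶) + (-2.77×10⁻⁷) + (-3.52×10⁻⁷) = 6.67×10⁻⁷ J.

6.67×10⁻⁷ J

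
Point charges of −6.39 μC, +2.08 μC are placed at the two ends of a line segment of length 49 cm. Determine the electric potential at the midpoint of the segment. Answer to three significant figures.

The total potential is the scalar sum of each charge's contribution, V = Σ kqᵢ/rᵢ.
Each charge is 0.245 m from the midpoint.
V = k[(-6.39×10⁻⁶)/(0.245) + (2.08×10⁻⁶)/(0.245)] = -1.58×10⁵ V.

-1.58×10⁵ V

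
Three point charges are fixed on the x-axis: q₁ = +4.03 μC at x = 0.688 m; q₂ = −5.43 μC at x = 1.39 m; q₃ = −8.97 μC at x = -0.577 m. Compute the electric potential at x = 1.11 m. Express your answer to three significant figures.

The total potential is the scalar sum of each charge's contribution, V = Σ kqᵢ/rᵢ.
Distances from the field point to each charge: r₁ = 0.422 m, r₂ = 0.280 m, r₃ = 1.69 m.
V = k[(4.03×10⁻⁶)/(0.422) + (-5.43×10⁻⁶)/(0.280) + (-8.97×10⁻⁶)/(1.69)] = -1.36×10⁵ V.

-1.36×10⁵ V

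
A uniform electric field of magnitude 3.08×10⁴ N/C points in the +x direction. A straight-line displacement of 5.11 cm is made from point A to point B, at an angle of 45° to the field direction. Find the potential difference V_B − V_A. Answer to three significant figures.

-1110 V

Only the component of displacement along E changes the potential: ΔV = −E·d·cosθ.
ΔV = −(3.08×10⁴ V/m)(0.0511 m)cos45° = -1110 V.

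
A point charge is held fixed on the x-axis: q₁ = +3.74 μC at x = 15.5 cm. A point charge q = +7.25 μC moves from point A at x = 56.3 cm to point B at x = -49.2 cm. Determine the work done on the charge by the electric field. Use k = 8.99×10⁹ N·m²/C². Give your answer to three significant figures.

The work done by the electric force is W_field = −ΔU = −q(V_B − V_A) = q(V_A − V_B).
At A: distance to the source charge is 0.408 m; V_A = kq₁/r = 8.24×10⁴ V.
At B: distance to the source charge is 0.647 m; V_B = kq₁/r = 5.20×10⁴ V.
ΔV = V_B − V_A = -3.04×10⁴ V.
W_field = −qΔV = −(7.25×10⁻⁶ C)(-3.04×10⁴ V) = 0.221 J.

0.221 J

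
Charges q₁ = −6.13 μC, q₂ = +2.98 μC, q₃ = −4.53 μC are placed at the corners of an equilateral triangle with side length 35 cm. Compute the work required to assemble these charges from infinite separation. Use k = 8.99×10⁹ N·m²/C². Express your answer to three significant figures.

-0.103 J

The assembly work is the sum of pairwise potential energies, U = Σ_{i<j} kqᵢqⱼ/rᵢⱼ.
All three pair separations equal the side length, 0.350 m.
U = (-0.469) + (0.713) + (-0.347) = -0.103 J.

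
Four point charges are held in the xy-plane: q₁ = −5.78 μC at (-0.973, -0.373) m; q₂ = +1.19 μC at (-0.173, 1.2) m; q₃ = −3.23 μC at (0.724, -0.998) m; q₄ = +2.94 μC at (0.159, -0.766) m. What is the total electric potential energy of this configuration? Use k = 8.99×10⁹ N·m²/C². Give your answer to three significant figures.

-0.208 J

The work to assemble the configuration equals its total potential energy, U = Σ kqᵢqⱼ/rᵢⱼ over all pairs.
Pair separations: r₁₂ = 1.76 m, r₁₃ = 1.81 m, r₁₄ = 1.20 m, r₂₃ = 2.37 m, r₂₄ = 1.99 m, r₃₄ = 0.611 m.
Summing all 6 pair terms gives U = -0.208 J.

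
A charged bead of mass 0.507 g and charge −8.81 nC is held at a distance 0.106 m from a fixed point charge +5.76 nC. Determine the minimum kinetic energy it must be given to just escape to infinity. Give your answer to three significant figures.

4.30×10⁻⁶ J

To just escape, total mechanical energy must reach zero at infinity: ½mv²_min + U = 0, so ½mv²_min = −U = |kQq|/r.
|U| = |kQq|/r = (8.99×10⁹ N·m²/C²)(5.76×10⁻⁹)(8.81×10⁻⁹)/(0.106) = 4.30×10⁻⁶ J.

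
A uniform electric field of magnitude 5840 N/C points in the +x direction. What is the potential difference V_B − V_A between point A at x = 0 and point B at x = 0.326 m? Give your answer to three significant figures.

-1900 V

In a uniform field, potential decreases in the direction of E: V_B − V_A = −E·Δx.
V_B − V_A = −(5840 V/m)(0.326 m) = -1900 V.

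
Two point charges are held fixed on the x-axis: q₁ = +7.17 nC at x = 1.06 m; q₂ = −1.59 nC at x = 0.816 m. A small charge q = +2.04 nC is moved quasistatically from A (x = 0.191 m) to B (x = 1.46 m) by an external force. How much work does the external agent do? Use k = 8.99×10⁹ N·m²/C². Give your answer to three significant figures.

1.79×10⁻⁷ J

For quasistatic motion the external work equals the change in potential energy: W_ext = qΔV = q(V_B − V_A).
At A: distances to the source charges are 0.869 m, 0.625 m; V_A = Σ kqᵢ/rᵢ = 51.3 V.
At B: distances to the source charges are 0.400 m, 0.644 m; V_B = Σ kqᵢ/rᵢ = 139 V.
ΔV = V_B − V_A = 87.6 V.
W_ext = qΔV = (2.04×10⁻⁹ C)(87.6 V) = 1.79×10⁻⁷ J.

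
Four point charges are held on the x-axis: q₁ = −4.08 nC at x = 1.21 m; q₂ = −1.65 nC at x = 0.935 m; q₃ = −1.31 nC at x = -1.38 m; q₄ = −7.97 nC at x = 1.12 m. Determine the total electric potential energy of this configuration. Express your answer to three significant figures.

The work to assemble the configuration equals its total potential energy, U = Σ kqᵢqⱼ/rᵢⱼ over all pairs.
Pair separations: r₁₂ = 0.275 m, r₁₃ = 2.59 m, r₁₄ = 0.0900 m, r₂₃ = 2.31 m, r₂₄ = 0.185 m, r₃₄ = 2.50 m.
Summing all 6 pair terms gives U = 4.17×10⁻⁶ J.

4.17×10⁻⁶ J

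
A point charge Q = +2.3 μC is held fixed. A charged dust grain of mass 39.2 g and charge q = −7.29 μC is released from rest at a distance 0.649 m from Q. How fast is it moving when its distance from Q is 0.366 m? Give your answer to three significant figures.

Only the electrostatic force acts, so mechanical energy is conserved: ½mv² = U₁ − U₂ = kQq(1/r₁ − 1/r₂).
U₁ − U₂ = (8.99×10⁹ N·m²/C²)(2.30×10⁻⁶ C)(-7.29×10⁻⁶ C)(1/0.649 − 1/0.366) = 0.180 J.
v = √(2·0.180/0.0392) = 3.03 m/s.

3.03 m/s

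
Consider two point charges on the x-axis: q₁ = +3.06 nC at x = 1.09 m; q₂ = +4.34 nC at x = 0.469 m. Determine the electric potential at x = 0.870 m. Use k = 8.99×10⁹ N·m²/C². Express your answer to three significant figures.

Electric potential is a scalar, so the contributions from each charge add algebraically: V = Σ kqᵢ/rᵢ.
Distances from the field point to each charge: r₁ = 0.220 m, r₂ = 0.401 m.
V = k[(3.06×10⁻⁹)/(0.220) + (4.34×10⁻⁹)/(0.401)] = 222 V.

222 V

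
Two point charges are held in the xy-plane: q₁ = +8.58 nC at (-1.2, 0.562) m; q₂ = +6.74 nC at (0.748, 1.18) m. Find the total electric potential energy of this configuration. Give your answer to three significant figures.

The assembly work is the sum of pairwise potential energies, U = Σ_{i<j} kqᵢqⱼ/rᵢⱼ.
Pair separations: r₁₂ = 2.04 m.
U = (2.54×10⁻⁷) = 2.54×10⁻⁷ J.

2.54×10⁻⁷ J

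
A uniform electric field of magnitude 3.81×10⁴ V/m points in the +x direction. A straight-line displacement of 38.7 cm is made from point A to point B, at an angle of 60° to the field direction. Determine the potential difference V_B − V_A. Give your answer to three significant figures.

-7370 V

Only the component of displacement along E changes the potential: ΔV = −E·d·cosθ.
ΔV = −(3.81×10⁴ V/m)(0.387 m)cos60° = -7370 V.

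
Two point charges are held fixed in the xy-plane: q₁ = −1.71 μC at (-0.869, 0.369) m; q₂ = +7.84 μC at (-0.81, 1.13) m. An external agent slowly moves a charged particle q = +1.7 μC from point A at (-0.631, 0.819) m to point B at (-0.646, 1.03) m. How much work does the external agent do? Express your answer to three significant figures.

For quasistatic motion the external work equals the change in potential energy: W_ext = qΔV = q(V_B − V_A).
At A: distances to the source charges are 0.509 m, 0.359 m; V_A = Σ kqᵢ/rᵢ = 1.66×10⁵ V.
At B: distances to the source charges are 0.698 m, 0.192 m; V_B = Σ kqᵢ/rᵢ = 3.45×10⁵ V.
ΔV = V_B − V_A = 1.79×10⁵ V.
W_ext = qΔV = (1.70×10⁻⁶ C)(1.79×10⁵ V) = 0.304 J.

0.304 J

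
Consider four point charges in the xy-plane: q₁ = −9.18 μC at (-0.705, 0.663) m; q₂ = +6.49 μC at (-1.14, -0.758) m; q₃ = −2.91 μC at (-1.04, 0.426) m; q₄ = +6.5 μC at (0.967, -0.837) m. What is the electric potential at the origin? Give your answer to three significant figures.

-2.02×10⁴ V

The total potential is the scalar sum of each charge's contribution, V = Σ kqᵢ/rᵢ.
Distances from the field point to each charge: r₁ = 0.968 m, r₂ = 1.37 m, r₃ = 1.12 m, r₄ = 1.28 m.
V = k[(-9.18×10⁻⁶)/(0.968) + (6.49×10⁻⁶)/(1.37) + (-2.91×10⁻⁶)/(1.12) + (6.50×10⁻⁶)/(1.28)] = -2.02×10⁴ V.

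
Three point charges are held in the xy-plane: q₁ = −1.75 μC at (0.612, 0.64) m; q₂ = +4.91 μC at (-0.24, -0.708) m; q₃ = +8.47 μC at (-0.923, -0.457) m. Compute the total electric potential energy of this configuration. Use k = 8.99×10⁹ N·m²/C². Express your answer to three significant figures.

The work to assemble the configuration equals its total potential energy, U = Σ kqᵢqⱼ/rᵢⱼ over all pairs.
Pair separations: r₁₂ = 1.59 m, r₁₃ = 1.89 m, r₂₃ = 0.728 m.
U = (-0.0484) + (-0.0706) + (0.514) = 0.395 J.

0.395 J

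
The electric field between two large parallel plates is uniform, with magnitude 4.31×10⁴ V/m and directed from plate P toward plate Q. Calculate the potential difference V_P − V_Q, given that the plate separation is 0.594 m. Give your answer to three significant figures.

2.56×10⁴ V

In a uniform field, potential decreases in the direction of E: ΔV = −E·d for a displacement d parallel to E.
Going from Q to P is a displacement of 0.594 m opposite to the field, so V_P − V_Q = +Ed = 2.56×10⁴ V.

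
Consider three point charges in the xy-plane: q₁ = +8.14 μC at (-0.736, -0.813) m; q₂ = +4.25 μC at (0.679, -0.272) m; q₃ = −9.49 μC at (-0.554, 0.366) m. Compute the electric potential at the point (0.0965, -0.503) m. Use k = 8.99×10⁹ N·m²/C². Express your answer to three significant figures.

6.48×10⁴ V

The total potential is the scalar sum of each charge's contribution, V = Σ kqᵢ/rᵢ.
Distances from the field point to each charge: r₁ = 0.888 m, r₂ = 0.627 m, r₃ = 1.09 m.
V = k[(8.14×10⁻⁶)/(0.888) + (4.25×10⁻⁶)/(0.627) + (-9.49×10⁻⁶)/(1.09)] = 6.48×10⁴ V.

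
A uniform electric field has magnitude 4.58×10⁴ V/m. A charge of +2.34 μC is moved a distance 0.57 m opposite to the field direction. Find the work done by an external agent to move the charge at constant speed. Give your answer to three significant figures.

0.0611 J

The potential change for a displacement 0.57 m opposite to the field direction is ΔV = +Ed = 2.61×10⁴ V.
W_ext = qΔV = 0.0611 J.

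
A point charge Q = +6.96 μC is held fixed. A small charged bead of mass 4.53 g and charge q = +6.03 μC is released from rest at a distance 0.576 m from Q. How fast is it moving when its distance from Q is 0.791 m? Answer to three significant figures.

8.87 m/s

Only the electrostatic force acts, so mechanical energy is conserved: ½mv² = U₁ − U₂ = kQq(1/r₁ − 1/r₂).
U₁ − U₂ = (8.99×10⁹ N·m²/C²)(6.96×10⁻⁶ C)(6.03×10⁻⁶ C)(1/0.576 − 1/0.791) = 0.178 J.
v = √(2·0.178/4.53×10⁻³) = 8.87 m/s.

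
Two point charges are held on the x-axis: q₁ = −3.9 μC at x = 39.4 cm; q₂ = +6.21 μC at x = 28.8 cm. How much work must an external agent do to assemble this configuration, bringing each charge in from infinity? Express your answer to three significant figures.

The assembly work is the sum of pairwise potential energies, U = Σ_{i<j} kqᵢqⱼ/rᵢⱼ.
Pair separations: r₁₂ = 0.106 m.
U = (-2.05) = -2.05 J.

-2.05 J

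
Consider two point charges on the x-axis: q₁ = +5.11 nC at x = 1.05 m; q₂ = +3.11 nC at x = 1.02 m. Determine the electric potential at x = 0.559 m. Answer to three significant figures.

Electric potential is a scalar, so the contributions from each charge add algebraically: V = Σ kqᵢ/rᵢ.
Distances from the field point to each charge: r₁ = 0.491 m, r₂ = 0.461 m.
V = k[(5.11×10⁻⁹)/(0.491) + (3.11×10⁻⁹)/(0.461)] = 154 V.

154 V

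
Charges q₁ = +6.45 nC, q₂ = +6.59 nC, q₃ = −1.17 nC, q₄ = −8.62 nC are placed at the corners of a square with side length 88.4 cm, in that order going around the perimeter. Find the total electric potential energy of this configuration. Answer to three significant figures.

The work to assemble the configuration equals its total potential energy, U = Σ kqᵢqⱼ/rᵢⱼ over all pairs.
The four side pairs have separation 0.884 m and the two diagonal pairs 1.25 m.
Summing all 6 pair terms gives U = -5.72×10⁻⁷ J.

-5.72×10⁻⁷ J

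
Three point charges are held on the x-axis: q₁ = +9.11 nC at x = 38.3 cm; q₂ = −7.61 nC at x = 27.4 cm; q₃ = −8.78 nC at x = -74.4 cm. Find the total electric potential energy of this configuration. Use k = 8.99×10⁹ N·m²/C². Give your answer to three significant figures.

-5.77×10⁻⁶ J

The assembly work is the sum of pairwise potential energies, U = Σ_{i<j} kqᵢqⱼ/rᵢⱼ.
Pair separations: r₁₂ = 0.109 m, r₁₃ = 1.13 m, r₂₃ = 1.02 m.
U = (-5.72×10⁻⁶) + (-6.38×10⁻⁷) + (5.90×10⁻⁷) = -5.77×10⁻⁶ J.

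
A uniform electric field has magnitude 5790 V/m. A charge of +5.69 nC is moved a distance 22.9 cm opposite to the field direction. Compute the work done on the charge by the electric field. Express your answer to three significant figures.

-7.54×10⁻⁶ J

The potential change for a displacement 22.9 cm opposite to the field direction is ΔV = +Ed = 1330 V.
W_field = −qΔV = -7.54×10⁻⁶ J.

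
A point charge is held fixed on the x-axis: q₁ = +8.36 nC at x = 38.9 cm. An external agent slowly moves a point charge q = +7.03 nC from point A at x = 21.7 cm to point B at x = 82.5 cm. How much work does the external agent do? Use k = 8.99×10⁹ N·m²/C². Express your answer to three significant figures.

For quasistatic motion the external work equals the change in potential energy: W_ext = qΔV = q(V_B − V_A).
At A: distance to the source charge is 0.172 m; V_A = kq₁/r = 437 V.
At B: distance to the source charge is 0.436 m; V_B = kq₁/r = 172 V.
ΔV = V_B − V_A = -265 V.
W_ext = qΔV = (7.03×10⁻⁹ C)(-265 V) = -1.86×10⁻⁶ J.

-1.86×10⁻⁶ J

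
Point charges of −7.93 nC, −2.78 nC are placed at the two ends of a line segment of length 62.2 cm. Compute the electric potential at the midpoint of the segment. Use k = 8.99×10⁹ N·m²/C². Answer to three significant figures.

The total potential is the scalar sum of each charge's contribution, V = Σ kqᵢ/rᵢ.
Each charge is 0.311 m from the midpoint.
V = k[(-7.93×10⁻⁹)/(0.311) + (-2.78×10⁻⁹)/(0.311)] = -310 V.

-310 V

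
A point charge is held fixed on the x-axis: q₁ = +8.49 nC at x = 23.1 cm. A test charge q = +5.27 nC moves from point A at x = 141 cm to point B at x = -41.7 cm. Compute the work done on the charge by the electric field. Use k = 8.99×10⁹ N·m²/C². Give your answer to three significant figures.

-2.80×10⁻⁷ J

The work done by the electric force is W_field = −ΔU = −q(V_B − V_A) = q(V_A − V_B).
At A: distance to the source charge is 1.18 m; V_A = kq₁/r = 64.7 V.
At B: distance to the source charge is 0.648 m; V_B = kq₁/r = 118 V.
ΔV = V_B − V_A = 53.0 V.
W_field = −qΔV = −(5.27×10⁻⁹ C)(53.0 V) = -2.80×10⁻⁷ J.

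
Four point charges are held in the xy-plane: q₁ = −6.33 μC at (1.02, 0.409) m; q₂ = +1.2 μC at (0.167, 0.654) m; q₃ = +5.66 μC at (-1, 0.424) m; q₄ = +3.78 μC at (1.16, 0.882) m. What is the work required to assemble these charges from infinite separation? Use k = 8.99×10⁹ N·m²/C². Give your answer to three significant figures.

The assembly work is the sum of pairwise potential energies, U = Σ_{i<j} kqᵢqⱼ/rᵢⱼ.
Pair separations: r₁₂ = 0.887 m, r₁₃ = 2.02 m, r₁₄ = 0.493 m, r₂₃ = 1.19 m, r₂₄ = 1.02 m, r₃₄ = 2.21 m.
Summing all 6 pair terms gives U = -0.494 J.

-0.494 J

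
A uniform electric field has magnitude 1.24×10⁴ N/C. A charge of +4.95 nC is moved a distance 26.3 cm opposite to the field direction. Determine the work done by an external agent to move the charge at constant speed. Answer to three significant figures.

The potential change for a displacement 26.3 cm opposite to the field direction is ΔV = +Ed = 3260 V.
W_ext = qΔV = 1.61×10⁻⁵ J.

1.61×10⁻⁵ J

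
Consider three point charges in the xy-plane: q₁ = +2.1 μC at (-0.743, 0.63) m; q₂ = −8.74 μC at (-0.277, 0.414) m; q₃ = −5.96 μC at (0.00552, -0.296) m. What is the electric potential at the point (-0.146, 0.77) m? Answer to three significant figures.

-2.26×10⁵ V

The total potential is the scalar sum of each charge's contribution, V = Σ kqᵢ/rᵢ.
Distances from the field point to each charge: r₁ = 0.613 m, r₂ = 0.379 m, r₃ = 1.08 m.
V = k[(2.10×10⁻⁶)/(0.613) + (-8.74×10⁻⁶)/(0.379) + (-5.96×10⁻⁶)/(1.08)] = -2.26×10⁵ V.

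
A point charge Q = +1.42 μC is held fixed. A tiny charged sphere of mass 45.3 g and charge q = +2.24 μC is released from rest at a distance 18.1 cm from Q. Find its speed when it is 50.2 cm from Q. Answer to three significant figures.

Only the electrostatic force acts, so mechanical energy is conserved: ½mv² = U₁ − U₂ = kQq(1/r₁ − 1/r₂).
U₁ − U₂ = (8.99×10⁹ N·m²/C²)(1.42×10⁻⁶ C)(2.24×10⁻⁶ C)(1/0.181 − 1/0.502) = 0.101 J.
v = √(2·0.101/0.0453) = 2.11 m/s.

2.11 m/s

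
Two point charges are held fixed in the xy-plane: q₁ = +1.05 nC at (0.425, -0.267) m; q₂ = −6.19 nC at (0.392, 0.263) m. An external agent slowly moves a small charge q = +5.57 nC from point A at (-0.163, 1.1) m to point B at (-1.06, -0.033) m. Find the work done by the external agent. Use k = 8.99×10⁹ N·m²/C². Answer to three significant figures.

9.91×10⁻⁸ J

For quasistatic motion the external work equals the change in potential energy: W_ext = qΔV = q(V_B − V_A).
At A: distances to the source charges are 1.49 m, 1.00 m; V_A = Σ kqᵢ/rᵢ = -49.1 V.
At B: distances to the source charges are 1.50 m, 1.48 m; V_B = Σ kqᵢ/rᵢ = -31.3 V.
ΔV = V_B − V_A = 17.8 V.
W_ext = qΔV = (5.57×10⁻⁹ C)(17.8 V) = 9.91×10⁻⁸ J.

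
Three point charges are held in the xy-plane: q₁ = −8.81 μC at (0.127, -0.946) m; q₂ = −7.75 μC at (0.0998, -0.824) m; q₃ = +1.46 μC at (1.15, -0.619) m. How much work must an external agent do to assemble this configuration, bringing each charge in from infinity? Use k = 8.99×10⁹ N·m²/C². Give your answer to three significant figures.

4.71 J

The work to assemble the configuration equals its total potential energy, U = Σ kqᵢqⱼ/rᵢⱼ over all pairs.
Pair separations: r₁₂ = 0.125 m, r₁₃ = 1.07 m, r₂₃ = 1.07 m.
U = (4.91) + (-0.108) + (-0.0951) = 4.71 J.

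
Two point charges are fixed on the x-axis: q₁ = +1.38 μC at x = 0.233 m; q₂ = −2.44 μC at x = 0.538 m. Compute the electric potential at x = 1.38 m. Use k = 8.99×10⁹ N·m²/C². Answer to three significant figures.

Electric potential is a scalar, so the contributions from each charge add algebraically: V = Σ kqᵢ/rᵢ.
Distances from the field point to each charge: r₁ = 1.15 m, r₂ = 0.842 m.
V = k[(1.38×10⁻⁶)/(1.15) + (-2.44×10⁻⁶)/(0.842)] = -1.52×10⁴ V.

-1.52×10⁴ V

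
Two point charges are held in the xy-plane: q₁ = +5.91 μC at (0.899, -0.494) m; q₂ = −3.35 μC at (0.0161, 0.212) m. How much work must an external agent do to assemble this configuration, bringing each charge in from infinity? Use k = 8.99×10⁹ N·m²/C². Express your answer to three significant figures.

The assembly work is the sum of pairwise potential energies, U = Σ_{i<j} kqᵢqⱼ/rᵢⱼ.
Pair separations: r₁₂ = 1.13 m.
U = (-0.157) = -0.157 J.

-0.157 J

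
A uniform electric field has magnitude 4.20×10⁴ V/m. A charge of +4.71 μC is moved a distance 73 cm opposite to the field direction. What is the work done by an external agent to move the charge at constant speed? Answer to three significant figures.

The potential change for a displacement 73 cm opposite to the field direction is ΔV = +Ed = 3.07×10⁴ V.
W_ext = qΔV = 0.144 J.

0.144 J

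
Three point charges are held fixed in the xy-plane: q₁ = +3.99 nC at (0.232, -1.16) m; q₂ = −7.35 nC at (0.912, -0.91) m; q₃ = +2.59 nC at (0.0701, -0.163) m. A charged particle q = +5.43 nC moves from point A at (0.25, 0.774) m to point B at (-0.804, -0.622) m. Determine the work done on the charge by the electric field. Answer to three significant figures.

The work done by the electric force is W_field = −ΔU = −q(V_B − V_A) = q(V_A − V_B).
At A: distances to the source charges are 1.93 m, 1.81 m, 0.954 m; V_A = Σ kqᵢ/rᵢ = 6.43 V.
At B: distances to the source charges are 1.17 m, 1.74 m, 0.987 m; V_B = Σ kqᵢ/rᵢ = 16.3 V.
ΔV = V_B − V_A = 9.90 V.
W_field = −qΔV = −(5.43×10⁻⁹ C)(9.90 V) = -5.38×10⁻⁸ J.

-5.38×10⁻⁸ J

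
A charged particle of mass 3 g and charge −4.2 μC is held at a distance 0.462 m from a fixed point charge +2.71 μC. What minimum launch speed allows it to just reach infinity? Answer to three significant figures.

12.2 m/s

To just escape, total mechanical energy must reach zero at infinity: ½mv²_min + U = 0, so ½mv²_min = −U = |kQq|/r.
|U| = |kQq|/r = (8.99×10⁹ N·m²/C²)(2.71×10⁻⁶)(4.20×10⁻⁶)/(0.462) = 0.221 J.
v_min = √(2|U|/m) = √(2·0.221/3.00×10⁻³) = 12.2 m/s.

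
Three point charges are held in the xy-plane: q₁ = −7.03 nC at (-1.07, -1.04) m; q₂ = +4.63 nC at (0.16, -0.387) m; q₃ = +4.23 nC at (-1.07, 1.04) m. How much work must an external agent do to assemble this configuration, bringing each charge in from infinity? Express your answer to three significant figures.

The assembly work is the sum of pairwise potential energies, U = Σ_{i<j} kqᵢqⱼ/rᵢⱼ.
Pair separations: r₁₂ = 1.39 m, r₁₃ = 2.08 m, r₂₃ = 1.88 m.
U = (-2.10×10⁻⁷) + (-1.29×10⁻⁷) + (9.35×10⁻⁸) = -2.45×10⁻⁷ J.

-2.45×10⁻⁷ J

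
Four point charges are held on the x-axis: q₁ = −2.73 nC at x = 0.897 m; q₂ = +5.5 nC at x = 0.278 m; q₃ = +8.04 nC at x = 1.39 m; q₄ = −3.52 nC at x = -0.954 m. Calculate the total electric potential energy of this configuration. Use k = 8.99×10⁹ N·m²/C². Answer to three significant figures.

The assembly work is the sum of pairwise potential energies, U = Σ_{i<j} kqᵢqⱼ/rᵢⱼ.
Pair separations: r₁₂ = 0.619 m, r₁₃ = 0.493 m, r₁₄ = 1.85 m, r₂₃ = 1.11 m, r₂₄ = 1.23 m, r₃₄ = 2.34 m.
Summing all 6 pair terms gives U = -4.64×10⁻⁷ J.

-4.64×10⁻⁷ J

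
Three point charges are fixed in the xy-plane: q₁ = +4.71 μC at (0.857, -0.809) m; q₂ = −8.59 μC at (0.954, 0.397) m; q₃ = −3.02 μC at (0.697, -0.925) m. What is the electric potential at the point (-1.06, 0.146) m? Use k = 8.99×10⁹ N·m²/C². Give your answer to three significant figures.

-3.15×10⁴ V

The total potential is the scalar sum of each charge's contribution, V = Σ kqᵢ/rᵢ.
Distances from the field point to each charge: r₁ = 2.14 m, r₂ = 2.03 m, r₃ = 2.06 m.
V = k[(4.71×10⁻⁶)/(2.14) + (-8.59×10⁻⁶)/(2.03) + (-3.02×10⁻⁶)/(2.06)] = -3.15×10⁴ V.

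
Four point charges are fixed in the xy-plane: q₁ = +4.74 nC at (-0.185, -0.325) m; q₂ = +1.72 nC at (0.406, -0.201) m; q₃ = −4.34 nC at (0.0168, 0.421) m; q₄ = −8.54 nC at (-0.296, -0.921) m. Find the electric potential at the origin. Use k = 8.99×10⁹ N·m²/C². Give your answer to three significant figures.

-23.9 V

Electric potential is a scalar, so the contributions from each charge add algebraically: V = Σ kqᵢ/rᵢ.
Distances from the field point to each charge: r₁ = 0.374 m, r₂ = 0.453 m, r₃ = 0.421 m, r₄ = 0.967 m.
V = k[(4.74×10⁻⁹)/(0.374) + (1.72×10⁻⁹)/(0.453) + (-4.34×10⁻⁹)/(0.421) + (-8.54×10⁻⁹)/(0.967)] = -23.9 V.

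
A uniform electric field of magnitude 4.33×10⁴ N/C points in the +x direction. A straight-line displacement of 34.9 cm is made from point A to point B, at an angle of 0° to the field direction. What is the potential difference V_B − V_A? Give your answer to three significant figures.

Only the component of displacement along E changes the potential: ΔV = −E·d·cosθ.
ΔV = −(4.33×10⁴ V/m)(0.349 m)cos0° = -1.51×10⁴ V.

-1.51×10⁴ V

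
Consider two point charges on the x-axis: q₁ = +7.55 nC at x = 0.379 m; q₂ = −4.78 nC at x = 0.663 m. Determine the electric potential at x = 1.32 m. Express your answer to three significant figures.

6.72 V

Electric potential is a scalar, so the contributions from each charge add algebraically: V = Σ kqᵢ/rᵢ.
Distances from the field point to each charge: r₁ = 0.941 m, r₂ = 0.657 m.
V = k[(7.55×10⁻⁹)/(0.941) + (-4.78×10⁻⁹)/(0.657)] = 6.72 V.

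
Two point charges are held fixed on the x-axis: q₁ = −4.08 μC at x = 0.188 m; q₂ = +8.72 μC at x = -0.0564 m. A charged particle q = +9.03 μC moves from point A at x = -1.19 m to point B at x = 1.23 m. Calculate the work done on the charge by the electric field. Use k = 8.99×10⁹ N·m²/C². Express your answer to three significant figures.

0.152 J

The work done by the electric force is W_field = −ΔU = −q(V_B − V_A) = q(V_A − V_B).
At A: distances to the source charges are 1.38 m, 1.13 m; V_A = Σ kqᵢ/rᵢ = 4.25×10⁴ V.
At B: distances to the source charges are 1.04 m, 1.29 m; V_B = Σ kqᵢ/rᵢ = 2.57×10⁴ V.
ΔV = V_B − V_A = -1.68×10⁴ V.
W_field = −qΔV = −(9.03×10⁻⁶ C)(-1.68×10⁴ V) = 0.152 J.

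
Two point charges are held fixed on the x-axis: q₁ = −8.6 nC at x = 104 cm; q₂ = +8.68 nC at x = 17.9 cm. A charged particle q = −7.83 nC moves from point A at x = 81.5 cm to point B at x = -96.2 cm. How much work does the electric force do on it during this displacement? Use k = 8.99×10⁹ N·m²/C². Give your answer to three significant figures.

The work done by the electric force is W_field = −ΔU = −q(V_B − V_A) = q(V_A − V_B).
At A: distances to the source charges are 0.225 m, 0.636 m; V_A = Σ kqᵢ/rᵢ = -221 V.
At B: distances to the source charges are 2.00 m, 1.14 m; V_B = Σ kqᵢ/rᵢ = 29.8 V.
ΔV = V_B − V_A = 251 V.
W_field = −qΔV = −(-7.83×10⁻⁹ C)(251 V) = 1.96×10⁻⁶ J.

1.96×10⁻⁶ J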